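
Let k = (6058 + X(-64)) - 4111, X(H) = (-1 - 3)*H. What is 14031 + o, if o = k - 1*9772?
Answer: 6462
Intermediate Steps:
X(H) = -4*H
k = 2203 (k = (6058 - 4*(-64)) - 4111 = (6058 + 256) - 4111 = 6314 - 4111 = 2203)
o = -7569 (o = 2203 - 1*9772 = 2203 - 9772 = -7569)
14031 + o = 14031 - 7569 = 6462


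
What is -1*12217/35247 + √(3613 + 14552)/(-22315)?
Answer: -12217/35247 - √18165/22315 ≈ -0.35265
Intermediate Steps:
-1*12217/35247 + √(3613 + 14552)/(-22315) = -12217*1/35247 + √18165*(-1/22315) = -12217/35247 - √18165/22315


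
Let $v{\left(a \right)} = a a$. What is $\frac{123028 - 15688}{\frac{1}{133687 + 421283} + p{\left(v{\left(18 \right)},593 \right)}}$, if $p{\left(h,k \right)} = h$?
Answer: $\frac{59570479800}{179810281} \approx 331.3$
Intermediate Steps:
$v{\left(a \right)} = a^{2}$
$\frac{123028 - 15688}{\frac{1}{133687 + 421283} + p{\left(v{\left(18 \right)},593 \right)}} = \frac{123028 - 15688}{\frac{1}{133687 + 421283} + 18^{2}} = \frac{107340}{\frac{1}{554970} + 324} = \frac{107340}{\frac{179810281}{554970}} = 107340 \cdot \frac{554970}{179810281} = \frac{59570479800}{179810281}$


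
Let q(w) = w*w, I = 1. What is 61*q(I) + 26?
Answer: 87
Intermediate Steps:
q(w) = w²
61*q(I) + 26 = 61*1² + 26 = 61*1 + 26 = 61 + 26 = 87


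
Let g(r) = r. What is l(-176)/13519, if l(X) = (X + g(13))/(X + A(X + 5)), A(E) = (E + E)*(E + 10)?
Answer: -163/742003834 ≈ -2.1968e-7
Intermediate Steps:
A(E) = 2*E*(10 + E) (A(E) = (2*E)*(10 + E) = 2*E*(10 + E))
l(X) = (13 + X)/(X + 2*(5 + X)*(15 + X)) (l(X) = (X + 13)/(X + 2*(X + 5)*(10 + (X + 5))) = (13 + X)/(X + 2*(5 + X)*(10 + (5 + X))) = (13 + X)/(X + 2*(5 + X)*(15 + X)))
l(-176)/13519 = ((13 - 176)/(-176 + 2*(5 - 176)*(15 - 176)))/13519 = (-163/(-176 + 2*(-171)*(-161)))*(1/13519) = (-163/(-176 + 55062))*(1/13519) = (-163/54886)*(1/13519) = ((1/54886)*(-163))*(1/13519) = -163/54886*1/13519 = -163/742003834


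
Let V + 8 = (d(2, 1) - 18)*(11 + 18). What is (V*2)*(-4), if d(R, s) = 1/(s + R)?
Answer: 12488/3 ≈ 4162.7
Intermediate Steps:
d(R, s) = 1/(R + s)
V = -1561/3 (V = -8 + (1/(2 + 1) - 18)*(11 + 18) = -8 + (1/3 - 18)*29 = -8 + (⅓ - 18)*29 = -8 - 53/3*29 = -8 - 1537/3 = -1561/3 ≈ -520.33)
(V*2)*(-4) = -1561/3*2*(-4) = -3122/3*(-4) = 12488/3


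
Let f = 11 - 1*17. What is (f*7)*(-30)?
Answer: 1260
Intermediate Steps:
f = -6 (f = 11 - 17 = -6)
(f*7)*(-30) = -6*7*(-30) = -42*(-30) = 1260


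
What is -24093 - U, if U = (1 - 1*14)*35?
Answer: -23638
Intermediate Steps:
U = -455 (U = (1 - 14)*35 = -13*35 = -455)
-24093 - U = -24093 - 1*(-455) = -24093 + 455 = -23638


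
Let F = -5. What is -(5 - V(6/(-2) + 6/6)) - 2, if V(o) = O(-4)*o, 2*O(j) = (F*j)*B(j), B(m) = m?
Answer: 73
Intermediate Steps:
O(j) = -5*j²/2 (O(j) = ((-5*j)*j)/2 = (-5*j²)/2 = -5*j²/2)
V(o) = -40*o (V(o) = (-5/2*(-4)²)*o = (-5/2*16)*o = -40*o)
-(5 - V(6/(-2) + 6/6)) - 2 = -(5 - (-40)*(6/(-2) + 6/6)) - 2 = -(5 - (-40)*(6*(-½) + 6*(⅙))) - 2 = -(5 - (-40)*(-3 + 1)) - 2 = -(5 - (-40)*(-2)) - 2 = -(5 - 1*80) - 2 = -(5 - 80) - 2 = -1*(-75) - 2 = 75 - 2 = 73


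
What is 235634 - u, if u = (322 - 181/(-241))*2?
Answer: 56632228/241 ≈ 2.3499e+5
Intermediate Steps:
u = 155566/241 (u = (322 - 181*(-1/241))*2 = (322 + 181/241)*2 = (77783/241)*2 = 155566/241 ≈ 645.50)
235634 - u = 235634 - 1*155566/241 = 235634 - 155566/241 = 56632228/241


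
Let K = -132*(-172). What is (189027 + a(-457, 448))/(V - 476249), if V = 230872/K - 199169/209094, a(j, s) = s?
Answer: -9369677256225/23550405437842 ≈ -0.39786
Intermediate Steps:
K = 22704
V = 455750177/49450731 (V = 230872/22704 - 199169/209094 = 230872*(1/22704) - 199169*1/209094 = 28859/2838 - 199169/209094 = 455750177/49450731 ≈ 9.2162)
(189027 + a(-457, 448))/(V - 476249) = (189027 + 448)/(455750177/49450731 - 476249) = 189475/(-23550405437842/49450731) = 189475*(-49450731/23550405437842) = -9369677256225/23550405437842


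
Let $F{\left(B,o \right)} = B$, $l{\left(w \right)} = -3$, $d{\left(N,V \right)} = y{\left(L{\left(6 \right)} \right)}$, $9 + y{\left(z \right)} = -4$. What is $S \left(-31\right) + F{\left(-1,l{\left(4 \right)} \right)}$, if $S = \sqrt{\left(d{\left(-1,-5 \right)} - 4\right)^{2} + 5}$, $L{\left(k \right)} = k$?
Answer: $-1 - 217 \sqrt{6} \approx -532.54$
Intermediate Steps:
$y{\left(z \right)} = -13$ ($y{\left(z \right)} = -9 - 4 = -13$)
$d{\left(N,V \right)} = -13$
$S = 7 \sqrt{6}$ ($S = \sqrt{\left(-13 - 4\right)^{2} + 5} = \sqrt{\left(-17\right)^{2} + 5} = \sqrt{289 + 5} = \sqrt{294} = 7 \sqrt{6} \approx 17.146$)
$S \left(-31\right) + F{\left(-1,l{\left(4 \right)} \right)} = 7 \sqrt{6} \left(-31\right) - 1 = - 217 \sqrt{6} - 1 = -1 - 217 \sqrt{6}$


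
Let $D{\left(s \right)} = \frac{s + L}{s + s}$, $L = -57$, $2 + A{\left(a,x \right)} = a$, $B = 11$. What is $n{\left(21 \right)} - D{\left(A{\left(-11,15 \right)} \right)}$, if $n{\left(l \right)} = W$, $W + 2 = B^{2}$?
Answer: $\frac{1512}{13} \approx 116.31$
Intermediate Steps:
$A{\left(a,x \right)} = -2 + a$
$D{\left(s \right)} = \frac{-57 + s}{2 s}$ ($D{\left(s \right)} = \frac{s - 57}{s + s} = \frac{-57 + s}{2 s}$)
$W = 119$ ($W = -2 + 11^{2} = -2 + 121 = 119$)
$n{\left(l \right)} = 119$
$n{\left(21 \right)} - D{\left(A{\left(-11,15 \right)} \right)} = 119 - \frac{-57 - 13}{2 \left(-2 - 11\right)} = 119 - \frac{-57 - 13}{2 \left(-13\right)} = 119 - \frac{1}{2} \left(- \frac{1}{13}\right) \left(-70\right) = 119 - \frac{35}{13} = \frac{1512}{13}$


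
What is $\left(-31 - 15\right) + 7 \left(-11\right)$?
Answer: $-123$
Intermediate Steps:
$\left(-31 - 15\right) + 7 \left(-11\right) = -46 - 77 = -123$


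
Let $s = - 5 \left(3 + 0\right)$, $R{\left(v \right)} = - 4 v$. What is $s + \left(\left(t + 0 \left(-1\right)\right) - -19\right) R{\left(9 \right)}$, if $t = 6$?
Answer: $-915$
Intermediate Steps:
$s = -15$ ($s = \left(-5\right) 3 = -15$)
$s + \left(\left(t + 0 \left(-1\right)\right) - -19\right) R{\left(9 \right)} = -15 + \left(\left(6 + 0 \left(-1\right)\right) - -19\right) \left(\left(-4\right) 9\right) = -15 + \left(\left(6 + 0\right) + 19\right) \left(-36\right) = -15 + \left(6 + 19\right) \left(-36\right) = -15 + 25 \left(-36\right) = -15 - 900 = -915$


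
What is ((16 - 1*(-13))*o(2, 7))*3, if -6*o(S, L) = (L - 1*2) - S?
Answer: -87/2 ≈ -43.500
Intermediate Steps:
o(S, L) = 1/3 - L/6 + S/6 (o(S, L) = -((L - 1*2) - S)/6 = -((L - 2) - S)/6 = -((-2 + L) - S)/6 = -(-2 + L - S)/6 = 1/3 - L/6 + S/6)
((16 - 1*(-13))*o(2, 7))*3 = ((16 - 1*(-13))*(1/3 - 1/6*7 + (1/6)*2))*3 = ((16 + 13)*(1/3 - 7/6 + 1/3))*3 = (29*(-1/2))*3 = -29/2*3 = -87/2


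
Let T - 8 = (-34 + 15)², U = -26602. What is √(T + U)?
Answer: I*√26233 ≈ 161.97*I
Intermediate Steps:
T = 369 (T = 8 + (-34 + 15)² = 8 + (-19)² = 8 + 361 = 369)
√(T + U) = √(369 - 26602) = √(-26233) = I*√26233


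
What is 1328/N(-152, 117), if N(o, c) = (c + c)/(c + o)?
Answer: -23240/117 ≈ -198.63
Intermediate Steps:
N(o, c) = 2*c/(c + o) (N(o, c) = (2*c)/(c + o) = 2*c/(c + o))
1328/N(-152, 117) = 1328/((2*117/(117 - 152))) = 1328/((2*117/(-35))) = 1328/((2*117*(-1/35))) = 1328/(-234/35) = 1328*(-35/234) = -23240/117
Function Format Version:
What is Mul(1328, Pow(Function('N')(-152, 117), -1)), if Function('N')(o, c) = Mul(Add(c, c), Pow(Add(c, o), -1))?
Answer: Rational(-23240, 117) ≈ -198.63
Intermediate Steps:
Function('N')(o, c) = Mul(2, c, Pow(Add(c, o), -1)) (Function('N')(o, c) = Mul(Mul(2, c), Pow(Add(c, o), -1)) = Mul(2, c, Pow(Add(c, o), -1)))
Mul(1328, Pow(Function('N')(-152, 117), -1)) = Mul(1328, Pow(Mul(2, 117, Pow(Add(117, -152), -1)), -1)) = Mul(1328, Pow(Mul(2, 117, Pow(-35, -1)), -1)) = Mul(1328, Pow(Mul(2, 117, Rational(-1, 35)), -1)) = Mul(1328, Pow(Rational(-234, 35), -1)) = Mul(1328, Rational(-35, 234)) = Rational(-23240, 117)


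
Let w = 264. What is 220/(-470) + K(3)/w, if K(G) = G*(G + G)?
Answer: -827/2068 ≈ -0.39990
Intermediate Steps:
K(G) = 2*G² (K(G) = G*(2*G) = 2*G²)
220/(-470) + K(3)/w = 220/(-470) + (2*3²)/264 = 220*(-1/470) + (2*9)*(1/264) = -22/47 + 18*(1/264) = -22/47 + 3/44 = -827/2068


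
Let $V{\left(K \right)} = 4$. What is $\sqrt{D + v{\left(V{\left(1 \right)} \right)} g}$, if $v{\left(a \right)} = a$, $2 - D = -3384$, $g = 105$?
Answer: $\sqrt{3806} \approx 61.693$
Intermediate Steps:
$D = 3386$ ($D = 2 - -3384 = 2 + 3384 = 3386$)
$\sqrt{D + v{\left(V{\left(1 \right)} \right)} g} = \sqrt{3386 + 4 \cdot 105} = \sqrt{3386 + 420} = \sqrt{3806}$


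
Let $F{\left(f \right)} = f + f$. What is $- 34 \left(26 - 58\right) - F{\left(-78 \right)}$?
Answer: $1244$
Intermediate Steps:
$F{\left(f \right)} = 2 f$
$- 34 \left(26 - 58\right) - F{\left(-78 \right)} = - 34 \left(26 - 58\right) - 2 \left(-78\right) = \left(-34\right) \left(-32\right) - -156 = 1088 + 156 = 1244$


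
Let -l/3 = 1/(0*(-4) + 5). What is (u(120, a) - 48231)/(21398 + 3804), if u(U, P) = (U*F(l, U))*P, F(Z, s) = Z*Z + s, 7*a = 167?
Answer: 10371987/882070 ≈ 11.759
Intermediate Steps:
l = -⅗ (l = -3/(0*(-4) + 5) = -3/(0 + 5) = -3/5 = -3*⅕ = -⅗ ≈ -0.60000)
a = 167/7 (a = (⅐)*167 = 167/7 ≈ 23.857)
F(Z, s) = s + Z² (F(Z, s) = Z² + s = s + Z²)
u(U, P) = P*U*(9/25 + U) (u(U, P) = (U*(U + (-⅗)²))*P = (U*(U + 9/25))*P = (U*(9/25 + U))*P = P*U*(9/25 + U))
(u(120, a) - 48231)/(21398 + 3804) = ((1/25)*(167/7)*120*(9 + 25*120) - 48231)/(21398 + 3804) = ((1/25)*(167/7)*120*(9 + 3000) - 48231)/25202 = ((1/25)*(167/7)*120*3009 - 48231)*(1/25202) = (12060072/35 - 48231)*(1/25202) = (10371987/35)*(1/25202) = 10371987/882070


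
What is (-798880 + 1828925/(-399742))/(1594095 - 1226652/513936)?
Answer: -139561470016110/278480665832681 ≈ -0.50115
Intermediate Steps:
(-798880 + 1828925/(-399742))/(1594095 - 1226652/513936) = (-798880 + 1828925*(-1/399742))/(1594095 - 1226652*1/513936) = (-798880 - 37325/8158)/(1594095 - 102221/42828) = -6517300365/(8158*68271798439/42828) = -6517300365/8158*42828/68271798439 = -139561470016110/278480665832681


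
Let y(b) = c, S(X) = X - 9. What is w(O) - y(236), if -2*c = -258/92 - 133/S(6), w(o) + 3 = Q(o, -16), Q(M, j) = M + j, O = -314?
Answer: -86177/276 ≈ -312.24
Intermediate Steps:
S(X) = -9 + X
w(o) = -19 + o (w(o) = -3 + (o - 16) = -3 + (-16 + o) = -19 + o)
c = -5731/276 (c = -(-258/92 - 133/(-9 + 6))/2 = -(-258*1/92 - 133/(-3))/2 = -(-129/46 - 133*(-1/3))/2 = -(-129/46 + 133/3)/2 = -1/2*5731/138 = -5731/276 ≈ -20.764)
y(b) = -5731/276
w(O) - y(236) = (-19 - 314) - 1*(-5731/276) = -333 + 5731/276 = -86177/276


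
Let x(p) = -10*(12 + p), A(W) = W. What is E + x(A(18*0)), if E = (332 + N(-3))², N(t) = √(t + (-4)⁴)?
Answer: 110357 + 664*√253 ≈ 1.2092e+5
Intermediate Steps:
x(p) = -120 - 10*p
N(t) = √(256 + t) (N(t) = √(t + 256) = √(256 + t))
E = (332 + √253)² (E = (332 + √(256 - 3))² = (332 + √253)² ≈ 1.2104e+5)
E + x(A(18*0)) = (332 + √253)² + (-120 - 180*0) = (332 + √253)² + (-120 - 10*0) = (332 + √253)² + (-120 + 0) = (332 + √253)² - 120 = -120 + (332 + √253)²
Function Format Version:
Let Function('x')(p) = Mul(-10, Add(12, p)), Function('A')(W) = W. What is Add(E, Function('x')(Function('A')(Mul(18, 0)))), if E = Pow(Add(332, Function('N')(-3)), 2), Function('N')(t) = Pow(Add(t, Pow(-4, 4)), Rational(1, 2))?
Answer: Add(110357, Mul(664, Pow(253, Rational(1, 2)))) ≈ 1.2092e+5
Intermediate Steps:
Function('x')(p) = Add(-120, Mul(-10, p))
Function('N')(t) = Pow(Add(256, t), Rational(1, 2)) (Function('N')(t) = Pow(Add(t, 256), Rational(1, 2)) = Pow(Add(256, t), Rational(1, 2)))
E = Pow(Add(332, Pow(253, Rational(1, 2))), 2) (E = Pow(Add(332, Pow(Add(256, -3), Rational(1, 2))), 2) = Pow(Add(332, Pow(253, Rational(1, 2))), 2) ≈ 1.2104e+5)
Add(E, Function('x')(Function('A')(Mul(18, 0)))) = Add(Pow(Add(332, Pow(253, Rational(1, 2))), 2), Add(-120, Mul(-10, Mul(18, 0)))) = Add(Pow(Add(332, Pow(253, Rational(1, 2))), 2), Add(-120, Mul(-10, 0))) = Add(Pow(Add(332, Pow(253, Rational(1, 2))), 2), Add(-120, 0)) = Add(Pow(Add(332, Pow(253, Rational(1, 2))), 2), -120) = Add(-120, Pow(Add(332, Pow(253, Rational(1, 2))), 2))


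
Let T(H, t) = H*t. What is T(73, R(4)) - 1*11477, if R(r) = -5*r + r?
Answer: -12645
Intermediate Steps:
R(r) = -4*r
T(73, R(4)) - 1*11477 = 73*(-4*4) - 1*11477 = 73*(-16) - 11477 = -1168 - 11477 = -12645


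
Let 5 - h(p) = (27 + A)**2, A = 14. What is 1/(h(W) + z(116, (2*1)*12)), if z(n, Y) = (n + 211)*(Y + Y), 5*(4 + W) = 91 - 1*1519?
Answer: 1/14020 ≈ 7.1327e-5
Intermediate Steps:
W = -1448/5 (W = -4 + (91 - 1*1519)/5 = -4 + (91 - 1519)/5 = -4 + (1/5)*(-1428) = -4 - 1428/5 = -1448/5 ≈ -289.60)
z(n, Y) = 2*Y*(211 + n) (z(n, Y) = (211 + n)*(2*Y) = 2*Y*(211 + n))
h(p) = -1676 (h(p) = 5 - (27 + 14)**2 = 5 - 1*41**2 = 5 - 1*1681 = 5 - 1681 = -1676)
1/(h(W) + z(116, (2*1)*12)) = 1/(-1676 + 2*((2*1)*12)*(211 + 116)) = 1/(-1676 + 2*(2*12)*327) = 1/(-1676 + 2*24*327) = 1/(-1676 + 15696) = 1/14020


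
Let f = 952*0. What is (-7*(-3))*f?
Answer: 0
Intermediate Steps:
f = 0
(-7*(-3))*f = -7*(-3)*0 = 21*0 = 0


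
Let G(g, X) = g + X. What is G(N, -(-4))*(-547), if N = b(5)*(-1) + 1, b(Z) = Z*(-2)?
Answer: -8205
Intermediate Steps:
b(Z) = -2*Z
N = 11 (N = -2*5*(-1) + 1 = -10*(-1) + 1 = 10 + 1 = 11)
G(g, X) = X + g
G(N, -(-4))*(-547) = (-(-4) + 11)*(-547) = (-4*(-1) + 11)*(-547) = (4 + 11)*(-547) = 15*(-547) = -8205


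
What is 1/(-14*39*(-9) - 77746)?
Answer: -1/72832 ≈ -1.3730e-5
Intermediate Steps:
1/(-14*39*(-9) - 77746) = 1/(-546*(-9) - 77746) = 1/(4914 - 77746) = 1/(-72832) = -1/72832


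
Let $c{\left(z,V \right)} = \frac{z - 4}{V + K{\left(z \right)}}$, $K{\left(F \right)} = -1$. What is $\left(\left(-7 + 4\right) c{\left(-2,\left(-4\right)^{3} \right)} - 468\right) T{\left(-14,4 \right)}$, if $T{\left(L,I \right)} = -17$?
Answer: $\frac{517446}{65} \approx 7960.7$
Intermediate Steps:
$c{\left(z,V \right)} = \frac{-4 + z}{-1 + V}$ ($c{\left(z,V \right)} = \frac{z - 4}{V - 1} = \frac{-4 + z}{-1 + V}$)
$\left(\left(-7 + 4\right) c{\left(-2,\left(-4\right)^{3} \right)} - 468\right) T{\left(-14,4 \right)} = \left(\left(-7 + 4\right) \frac{-4 - 2}{-1 + \left(-4\right)^{3}} - 468\right) \left(-17\right) = \left(- 3 \frac{1}{-1 - 64} \left(-6\right) - 468\right) \left(-17\right) = \left(- 3 \frac{1}{-65} \left(-6\right) - 468\right) \left(-17\right) = \left(- 3 \left(\left(- \frac{1}{65}\right) \left(-6\right)\right) - 468\right) \left(-17\right) = \left(\left(-3\right) \frac{6}{65} - 468\right) \left(-17\right) = \left(- \frac{18}{65} - 468\right) \left(-17\right) = \left(- \frac{30438}{65}\right) \left(-17\right) = \frac{517446}{65}$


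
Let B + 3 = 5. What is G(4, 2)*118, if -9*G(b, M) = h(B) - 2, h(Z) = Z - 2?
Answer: 236/9 ≈ 26.222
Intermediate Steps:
B = 2 (B = -3 + 5 = 2)
h(Z) = -2 + Z
G(b, M) = 2/9 (G(b, M) = -((-2 + 2) - 2)/9 = -(0 - 2)/9 = -⅑*(-2) = 2/9)
G(4, 2)*118 = (2/9)*118 = 236/9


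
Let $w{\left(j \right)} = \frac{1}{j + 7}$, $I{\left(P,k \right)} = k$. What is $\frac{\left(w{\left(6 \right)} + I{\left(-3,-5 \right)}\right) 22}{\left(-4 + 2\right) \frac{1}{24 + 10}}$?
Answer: $\frac{23936}{13} \approx 1841.2$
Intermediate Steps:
$w{\left(j \right)} = \frac{1}{7 + j}$
$\frac{\left(w{\left(6 \right)} + I{\left(-3,-5 \right)}\right) 22}{\left(-4 + 2\right) \frac{1}{24 + 10}} = \frac{\left(\frac{1}{7 + 6} - 5\right) 22}{\left(-4 + 2\right) \frac{1}{24 + 10}} = \frac{\left(\frac{1}{13} - 5\right) 22}{\left(-2\right) \frac{1}{34}} = \frac{\left(- \frac{64}{13}\right) 22}{- \frac{1}{17}} = \left(- \frac{1408}{13}\right) \left(-17\right) = \frac{23936}{13}$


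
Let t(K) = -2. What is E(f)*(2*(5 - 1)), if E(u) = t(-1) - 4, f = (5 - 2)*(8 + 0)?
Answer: -48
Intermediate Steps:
f = 24 (f = 3*8 = 24)
E(u) = -6 (E(u) = -2 - 4 = -6)
E(f)*(2*(5 - 1)) = -12*(5 - 1) = -12*4 = -6*8 = -48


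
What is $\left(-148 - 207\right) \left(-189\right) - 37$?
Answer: $67058$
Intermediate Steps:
$\left(-148 - 207\right) \left(-189\right) - 37 = \left(-355\right) \left(-189\right) - 37 = 67095 - 37 = 67058$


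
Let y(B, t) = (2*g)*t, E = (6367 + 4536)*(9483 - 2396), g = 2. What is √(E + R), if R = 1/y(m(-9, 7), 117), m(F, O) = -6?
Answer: √470108009137/78 ≈ 8790.3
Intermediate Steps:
E = 77269561 (E = 10903*7087 = 77269561)
y(B, t) = 4*t (y(B, t) = (2*2)*t = 4*t)
R = 1/468 (R = 1/(4*117) = 1/468 ≈ 0.0021368)
√(E + R) = √(77269561 + 1/468) = √(36162154549/468) = √470108009137/78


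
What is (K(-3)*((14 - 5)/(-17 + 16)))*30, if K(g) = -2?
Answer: 540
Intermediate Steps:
(K(-3)*((14 - 5)/(-17 + 16)))*30 = -2*(14 - 5)/(-17 + 16)*30 = -18/(-1)*30 = -18*(-1)*30 = -2*(-9)*30 = 18*30 = 540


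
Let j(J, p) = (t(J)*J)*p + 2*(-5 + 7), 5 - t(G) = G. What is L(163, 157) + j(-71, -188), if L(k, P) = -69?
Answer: 1014383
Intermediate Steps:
t(G) = 5 - G
j(J, p) = 4 + J*p*(5 - J) (j(J, p) = ((5 - J)*J)*p + 2*(-5 + 7) = (J*(5 - J))*p + 2*2 = J*p*(5 - J) + 4 = 4 + J*p*(5 - J))
L(163, 157) + j(-71, -188) = -69 + (4 - 1*(-71)*(-188)*(-5 - 71)) = -69 + (4 - 1*(-71)*(-188)*(-76)) = -69 + (4 + 1014448) = -69 + 1014452 = 1014383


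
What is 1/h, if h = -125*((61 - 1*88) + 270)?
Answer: -1/30375 ≈ -3.2922e-5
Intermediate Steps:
h = -30375 (h = -125*((61 - 88) + 270) = -125*(-27 + 270) = -125*243 = -30375)
1/h = 1/(-30375) = -1/30375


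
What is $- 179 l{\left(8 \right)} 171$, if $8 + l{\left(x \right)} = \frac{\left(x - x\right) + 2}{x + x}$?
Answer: $\frac{1928367}{8} \approx 2.4105 \cdot 10^{5}$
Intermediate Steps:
$l{\left(x \right)} = -8 + \frac{1}{x}$ ($l{\left(x \right)} = -8 + \frac{\left(x - x\right) + 2}{x + x} = -8 + \frac{0 + 2}{2 x} = -8 + 2 \frac{1}{2 x} = -8 + \frac{1}{x}$)
$- 179 l{\left(8 \right)} 171 = - 179 \left(-8 + \frac{1}{8}\right) 171 = \left(-179\right) \left(- \frac{63}{8}\right) 171 = \frac{11277}{8} \cdot 171 = \frac{1928367}{8}$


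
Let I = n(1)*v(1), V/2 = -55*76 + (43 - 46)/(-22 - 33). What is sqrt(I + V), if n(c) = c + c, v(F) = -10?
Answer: 7*I*sqrt(517330)/55 ≈ 91.542*I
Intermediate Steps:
n(c) = 2*c
V = -459794/55 (V = 2*(-55*76 + (43 - 46)/(-22 - 33)) = 2*(-4180 - 3/(-55)) = 2*(-4180 - 3*(-1/55)) = 2*(-4180 + 3/55) = 2*(-229897/55) = -459794/55 ≈ -8359.9)
I = -20 (I = (2*1)*(-10) = 2*(-10) = -20)
sqrt(I + V) = sqrt(-20 - 459794/55) = sqrt(-460894/55) = 7*I*sqrt(517330)/55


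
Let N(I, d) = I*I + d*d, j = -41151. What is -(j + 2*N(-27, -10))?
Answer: 39493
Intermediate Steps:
N(I, d) = I**2 + d**2
-(j + 2*N(-27, -10)) = -(-41151 + 2*((-27)**2 + (-10)**2)) = -(-41151 + 2*(729 + 100)) = -(-41151 + 2*829) = -(-41151 + 1658) = -1*(-39493) = 39493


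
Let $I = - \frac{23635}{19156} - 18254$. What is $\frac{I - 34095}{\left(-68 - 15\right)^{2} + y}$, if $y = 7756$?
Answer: $- \frac{1002821079}{280539620} \approx -3.5746$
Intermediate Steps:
$I = - \frac{349697259}{19156}$ ($I = \left(-23635\right) \frac{1}{19156} - 18254 = - \frac{23635}{19156} - 18254 = - \frac{349697259}{19156} \approx -18255.0$)
$\frac{I - 34095}{\left(-68 - 15\right)^{2} + y} = \frac{- \frac{349697259}{19156} - 34095}{\left(-68 - 15\right)^{2} + 7756} = - \frac{1002821079}{19156 \left(\left(-83\right)^{2} + 7756\right)} = - \frac{1002821079}{19156 \left(6889 + 7756\right)} = - \frac{1002821079}{19156 \cdot 14645} = \left(- \frac{1002821079}{19156}\right) \frac{1}{14645} = - \frac{1002821079}{280539620}$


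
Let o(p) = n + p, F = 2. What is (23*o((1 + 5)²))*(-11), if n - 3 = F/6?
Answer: -29854/3 ≈ -9951.3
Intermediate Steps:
n = 10/3 (n = 3 + 2/6 = 3 + 2*(⅙) = 3 + ⅓ = 10/3 ≈ 3.3333)
o(p) = 10/3 + p
(23*o((1 + 5)²))*(-11) = (23*(10/3 + (1 + 5)²))*(-11) = (23*(10/3 + 6²))*(-11) = (23*(10/3 + 36))*(-11) = (23*(118/3))*(-11) = (2714/3)*(-11) = -29854/3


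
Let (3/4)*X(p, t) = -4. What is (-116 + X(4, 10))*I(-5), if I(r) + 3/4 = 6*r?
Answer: 3731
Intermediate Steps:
I(r) = -3/4 + 6*r
X(p, t) = -16/3 (X(p, t) = (4/3)*(-4) = -16/3)
(-116 + X(4, 10))*I(-5) = (-116 - 16/3)*(-3/4 + 6*(-5)) = -364*(-3/4 - 30)/3 = -364/3*(-123/4) = 3731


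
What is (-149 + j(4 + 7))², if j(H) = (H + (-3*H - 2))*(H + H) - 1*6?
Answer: 466489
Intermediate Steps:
j(H) = -6 + 2*H*(-2 - 2*H) (j(H) = (H + (-2 - 3*H))*(2*H) - 6 = (-2 - 2*H)*(2*H) - 6 = 2*H*(-2 - 2*H) - 6 = -6 + 2*H*(-2 - 2*H))
(-149 + j(4 + 7))² = (-149 + (-6 - 4*(4 + 7) - 4*(4 + 7)²))² = (-149 + (-6 - 4*11 - 4*11²))² = (-149 + (-6 - 44 - 4*121))² = (-149 + (-6 - 44 - 484))² = (-149 - 534)² = (-683)² = 466489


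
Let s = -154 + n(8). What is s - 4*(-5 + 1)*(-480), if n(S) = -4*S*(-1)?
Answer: -7802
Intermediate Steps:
n(S) = 4*S
s = -122 (s = -154 + 4*8 = -154 + 32 = -122)
s - 4*(-5 + 1)*(-480) = -122 - 4*(-5 + 1)*(-480) = -122 - 4*(-4)*(-480) = -122 + 16*(-480) = -122 - 7680 = -7802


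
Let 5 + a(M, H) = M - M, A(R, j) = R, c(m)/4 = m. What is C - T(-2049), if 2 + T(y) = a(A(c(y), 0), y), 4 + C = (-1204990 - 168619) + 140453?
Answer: -1233153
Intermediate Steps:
c(m) = 4*m
a(M, H) = -5 (a(M, H) = -5 + (M - M) = -5 + 0 = -5)
C = -1233160 (C = -4 + ((-1204990 - 168619) + 140453) = -4 + (-1373609 + 140453) = -4 - 1233156 = -1233160)
T(y) = -7 (T(y) = -2 - 5 = -7)
C - T(-2049) = -1233160 - 1*(-7) = -1233160 + 7 = -1233153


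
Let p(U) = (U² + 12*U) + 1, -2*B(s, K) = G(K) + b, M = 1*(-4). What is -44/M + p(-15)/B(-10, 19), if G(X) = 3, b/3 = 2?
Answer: 7/9 ≈ 0.77778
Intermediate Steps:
M = -4
b = 6 (b = 3*2 = 6)
B(s, K) = -9/2 (B(s, K) = -(3 + 6)/2 = -½*9 = -9/2)
p(U) = 1 + U² + 12*U
-44/M + p(-15)/B(-10, 19) = -44/(-4) + (1 + (-15)² + 12*(-15))/(-9/2) = -44*(-¼) + (1 + 225 - 180)*(-2/9) = 11 + 46*(-2/9) = 11 - 92/9 = 7/9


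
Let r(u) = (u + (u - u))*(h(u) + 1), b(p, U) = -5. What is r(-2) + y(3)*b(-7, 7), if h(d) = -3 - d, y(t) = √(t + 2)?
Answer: -5*√5 ≈ -11.180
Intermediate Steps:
y(t) = √(2 + t)
r(u) = u*(-2 - u) (r(u) = (u + (u - u))*((-3 - u) + 1) = (u + 0)*(-2 - u) = u*(-2 - u))
r(-2) + y(3)*b(-7, 7) = -1*(-2)*(2 - 2) + √(2 + 3)*(-5) = -1*(-2)*0 + √5*(-5) = 0 - 5*√5 = -5*√5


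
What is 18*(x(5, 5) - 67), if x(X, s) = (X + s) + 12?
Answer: -810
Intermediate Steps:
x(X, s) = 12 + X + s
18*(x(5, 5) - 67) = 18*((12 + 5 + 5) - 67) = 18*(22 - 67) = 18*(-45) = -810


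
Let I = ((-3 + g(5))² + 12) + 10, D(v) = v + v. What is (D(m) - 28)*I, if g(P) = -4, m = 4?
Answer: -1420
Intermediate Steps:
D(v) = 2*v
I = 71 (I = ((-3 - 4)² + 12) + 10 = ((-7)² + 12) + 10 = (49 + 12) + 10 = 61 + 10 = 71)
(D(m) - 28)*I = (2*4 - 28)*71 = (8 - 28)*71 = -20*71 = -1420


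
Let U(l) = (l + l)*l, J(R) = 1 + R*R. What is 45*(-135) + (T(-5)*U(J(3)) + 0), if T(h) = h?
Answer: -7075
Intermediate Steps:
J(R) = 1 + R²
U(l) = 2*l² (U(l) = (2*l)*l = 2*l²)
45*(-135) + (T(-5)*U(J(3)) + 0) = 45*(-135) + (-10*(1 + 3²)² + 0) = -6075 + (-10*(1 + 9)² + 0) = -6075 + (-10*10² + 0) = -6075 + (-10*100 + 0) = -6075 + (-5*200 + 0) = -6075 + (-1000 + 0) = -6075 - 1000 = -7075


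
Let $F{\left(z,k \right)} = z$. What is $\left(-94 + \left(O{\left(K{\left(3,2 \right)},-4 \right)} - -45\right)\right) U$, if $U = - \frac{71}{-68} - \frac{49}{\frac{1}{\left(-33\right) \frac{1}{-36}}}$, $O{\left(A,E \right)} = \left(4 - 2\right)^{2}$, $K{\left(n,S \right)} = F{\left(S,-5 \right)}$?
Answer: $\frac{67125}{34} \approx 1974.3$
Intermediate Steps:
$K{\left(n,S \right)} = S$
$O{\left(A,E \right)} = 4$ ($O{\left(A,E \right)} = 2^{2} = 4$)
$U = - \frac{4475}{102}$ ($U = \left(-71\right) \left(- \frac{1}{68}\right) - \frac{49}{\frac{1}{\left(-33\right) \left(- \frac{1}{36}\right)}} = \frac{71}{68} - \frac{49}{\frac{1}{\frac{11}{12}}} = \frac{71}{68} - \frac{49}{\frac{12}{11}} = \frac{71}{68} - \frac{539}{12} = - \frac{4475}{102} \approx -43.873$)
$\left(-94 + \left(O{\left(K{\left(3,2 \right)},-4 \right)} - -45\right)\right) U = \left(-94 + \left(4 - -45\right)\right) \left(- \frac{4475}{102}\right) = \left(-94 + \left(4 + 45\right)\right) \left(- \frac{4475}{102}\right) = \left(-94 + 49\right) \left(- \frac{4475}{102}\right) = \left(-45\right) \left(- \frac{4475}{102}\right) = \frac{67125}{34}$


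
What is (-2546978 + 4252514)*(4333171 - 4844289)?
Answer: -871730149248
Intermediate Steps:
(-2546978 + 4252514)*(4333171 - 4844289) = 1705536*(-511118) = -871730149248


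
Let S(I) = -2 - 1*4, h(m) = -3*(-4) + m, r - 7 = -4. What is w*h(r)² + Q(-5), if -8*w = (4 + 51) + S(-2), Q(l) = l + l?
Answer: -11105/8 ≈ -1388.1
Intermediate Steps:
r = 3 (r = 7 - 4 = 3)
h(m) = 12 + m
S(I) = -6 (S(I) = -2 - 4 = -6)
Q(l) = 2*l
w = -49/8 (w = -((4 + 51) - 6)/8 = -(55 - 6)/8 = -⅛*49 = -49/8 ≈ -6.1250)
w*h(r)² + Q(-5) = -49*(12 + 3)²/8 + 2*(-5) = -49/8*15² - 10 = -49/8*225 - 10 = -11025/8 - 10 = -11105/8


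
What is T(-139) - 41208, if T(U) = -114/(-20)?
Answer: -412023/10 ≈ -41202.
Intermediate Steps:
T(U) = 57/10 (T(U) = -114*(-1/20) = 57/10)
T(-139) - 41208 = 57/10 - 41208 = -412023/10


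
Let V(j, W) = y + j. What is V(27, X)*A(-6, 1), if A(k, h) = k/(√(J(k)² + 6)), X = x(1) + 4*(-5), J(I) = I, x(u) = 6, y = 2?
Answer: -29*√42/7 ≈ -26.849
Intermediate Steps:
X = -14 (X = 6 + 4*(-5) = 6 - 20 = -14)
V(j, W) = 2 + j
A(k, h) = k/√(6 + k²) (A(k, h) = k/(√(k² + 6)) = k/(√(6 + k²)) = k/√(6 + k²))
V(27, X)*A(-6, 1) = (2 + 27)*(-6/√(6 + (-6)²)) = 29*(-6/√(6 + 36)) = 29*(-√42/7) = -29*√42/7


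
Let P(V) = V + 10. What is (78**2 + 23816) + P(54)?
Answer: 29964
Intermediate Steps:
P(V) = 10 + V
(78**2 + 23816) + P(54) = (78**2 + 23816) + (10 + 54) = (6084 + 23816) + 64 = 29900 + 64 = 29964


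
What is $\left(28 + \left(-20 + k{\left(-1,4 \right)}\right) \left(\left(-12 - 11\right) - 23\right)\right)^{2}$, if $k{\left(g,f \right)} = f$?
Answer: $583696$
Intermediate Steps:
$\left(28 + \left(-20 + k{\left(-1,4 \right)}\right) \left(\left(-12 - 11\right) - 23\right)\right)^{2} = \left(28 + \left(-20 + 4\right) \left(\left(-12 - 11\right) - 23\right)\right)^{2} = \left(28 - 16 \left(-23 - 23\right)\right)^{2} = \left(28 - -736\right)^{2} = \left(28 + 736\right)^{2} = 764^{2} = 583696$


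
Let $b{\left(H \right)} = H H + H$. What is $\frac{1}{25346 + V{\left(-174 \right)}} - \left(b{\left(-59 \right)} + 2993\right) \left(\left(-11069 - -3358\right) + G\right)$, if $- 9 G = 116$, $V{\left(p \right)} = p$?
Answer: $\frac{11225169585709}{226548} \approx 4.9549 \cdot 10^{7}$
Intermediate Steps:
$b{\left(H \right)} = H + H^{2}$ ($b{\left(H \right)} = H^{2} + H = H + H^{2}$)
$G = - \frac{116}{9}$ ($G = \left(- \frac{1}{9}\right) 116 = - \frac{116}{9} \approx -12.889$)
$\frac{1}{25346 + V{\left(-174 \right)}} - \left(b{\left(-59 \right)} + 2993\right) \left(\left(-11069 - -3358\right) + G\right) = \frac{1}{25346 - 174} - \left(- 59 \left(1 - 59\right) + 2993\right) \left(\left(-11069 - -3358\right) - \frac{116}{9}\right) = \frac{1}{25172} - \left(\left(-59\right) \left(-58\right) + 2993\right) \left(\left(-11069 + 3358\right) - \frac{116}{9}\right) = \frac{1}{25172} - \left(3422 + 2993\right) \left(-7711 - \frac{116}{9}\right) = \frac{1}{25172} - 6415 \left(- \frac{69515}{9}\right) = \frac{1}{25172} - - \frac{445938725}{9} = \frac{1}{25172} + \frac{445938725}{9} = \frac{11225169585709}{226548}$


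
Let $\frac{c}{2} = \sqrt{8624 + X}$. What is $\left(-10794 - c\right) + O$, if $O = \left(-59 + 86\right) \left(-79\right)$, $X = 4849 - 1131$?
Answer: $-12927 - 22 \sqrt{102} \approx -13149.0$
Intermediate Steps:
$X = 3718$
$c = 22 \sqrt{102}$ ($c = 2 \sqrt{8624 + 3718} = 2 \sqrt{12342} = 2 \cdot 11 \sqrt{102} = 22 \sqrt{102} \approx 222.19$)
$O = -2133$ ($O = 27 \left(-79\right) = -2133$)
$\left(-10794 - c\right) + O = \left(-10794 - 22 \sqrt{102}\right) - 2133 = -12927 - 22 \sqrt{102}$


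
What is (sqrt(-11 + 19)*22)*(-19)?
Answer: -836*sqrt(2) ≈ -1182.3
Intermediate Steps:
(sqrt(-11 + 19)*22)*(-19) = (sqrt(8)*22)*(-19) = ((2*sqrt(2))*22)*(-19) = (44*sqrt(2))*(-19) = -836*sqrt(2)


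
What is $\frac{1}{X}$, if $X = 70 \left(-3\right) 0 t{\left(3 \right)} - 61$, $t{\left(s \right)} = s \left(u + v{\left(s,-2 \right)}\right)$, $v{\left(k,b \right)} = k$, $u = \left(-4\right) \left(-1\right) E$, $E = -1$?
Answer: $- \frac{1}{61} \approx -0.016393$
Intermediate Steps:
$u = -4$ ($u = \left(-4\right) \left(-1\right) \left(-1\right) = 4 \left(-1\right) = -4$)
$t{\left(s \right)} = s \left(-4 + s\right)$
$X = -61$ ($X = 70 \left(-3\right) 0 \cdot 3 \left(-4 + 3\right) - 61 = 70 \cdot 0 \cdot 3 \left(-1\right) - 61 = 70 \cdot 0 \left(-3\right) - 61 = 70 \cdot 0 - 61 = 0 - 61 = -61$)
$\frac{1}{X} = \frac{1}{-61} = - \frac{1}{61}$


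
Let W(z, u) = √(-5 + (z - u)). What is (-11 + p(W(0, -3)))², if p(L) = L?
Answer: (11 - I*√2)² ≈ 119.0 - 31.113*I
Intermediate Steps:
W(z, u) = √(-5 + z - u)
(-11 + p(W(0, -3)))² = (-11 + √(-5 + 0 - 1*(-3)))² = (-11 + √(-5 + 0 + 3))² = (-11 + √(-2))² = (-11 + I*√2)²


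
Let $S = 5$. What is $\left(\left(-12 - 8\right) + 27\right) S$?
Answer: $35$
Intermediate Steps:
$\left(\left(-12 - 8\right) + 27\right) S = \left(\left(-12 - 8\right) + 27\right) 5 = \left(-20 + 27\right) 5 = 7 \cdot 5 = 35$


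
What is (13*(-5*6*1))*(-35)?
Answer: 13650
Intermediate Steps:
(13*(-5*6*1))*(-35) = (13*(-30*1))*(-35) = (13*(-30))*(-35) = -390*(-35) = 13650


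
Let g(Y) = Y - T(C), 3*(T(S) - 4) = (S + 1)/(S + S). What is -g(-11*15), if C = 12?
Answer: 12181/72 ≈ 169.18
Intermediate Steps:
T(S) = 4 + (1 + S)/(6*S) (T(S) = 4 + ((S + 1)/(S + S))/3 = 4 + ((1 + S)/((2*S)))/3 = 4 + ((1 + S)*(1/(2*S)))/3 = 4 + ((1 + S)/(2*S))/3 = 4 + (1 + S)/(6*S))
g(Y) = -301/72 + Y (g(Y) = Y - (1 + 25*12)/(6*12) = Y - (1 + 300)/(6*12) = Y - 301/(6*12) = Y - 1*301/72 = Y - 301/72 = -301/72 + Y)
-g(-11*15) = -(-301/72 - 11*15) = -(-301/72 - 165) = -1*(-12181/72) = 12181/72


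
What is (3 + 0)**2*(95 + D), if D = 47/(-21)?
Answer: 5844/7 ≈ 834.86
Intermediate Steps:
D = -47/21 (D = 47*(-1/21) = -47/21 ≈ -2.2381)
(3 + 0)**2*(95 + D) = (3 + 0)**2*(95 - 47/21) = 3**2*(1948/21) = 9*(1948/21) = 5844/7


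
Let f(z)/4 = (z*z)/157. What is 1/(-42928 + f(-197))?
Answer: -157/6584460 ≈ -2.3844e-5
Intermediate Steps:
f(z) = 4*z**2/157 (f(z) = 4*((z*z)/157) = 4*(z**2*(1/157)) = 4*(z**2/157) = 4*z**2/157)
1/(-42928 + f(-197)) = 1/(-42928 + (4/157)*(-197)**2) = 1/(-42928 + (4/157)*38809) = 1/(-42928 + 155236/157) = 1/(-6584460/157) = -157/6584460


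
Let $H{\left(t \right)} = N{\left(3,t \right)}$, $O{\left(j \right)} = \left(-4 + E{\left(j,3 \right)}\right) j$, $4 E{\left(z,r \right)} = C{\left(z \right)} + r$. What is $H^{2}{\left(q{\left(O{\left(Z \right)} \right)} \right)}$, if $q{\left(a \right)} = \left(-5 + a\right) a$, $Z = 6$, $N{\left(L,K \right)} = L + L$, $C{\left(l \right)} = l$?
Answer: $36$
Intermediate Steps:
$N{\left(L,K \right)} = 2 L$
$E{\left(z,r \right)} = \frac{r}{4} + \frac{z}{4}$ ($E{\left(z,r \right)} = \frac{z + r}{4} = \frac{r + z}{4} = \frac{r}{4} + \frac{z}{4}$)
$O{\left(j \right)} = j \left(- \frac{13}{4} + \frac{j}{4}\right)$ ($O{\left(j \right)} = \left(-4 + \left(\frac{1}{4} \cdot 3 + \frac{j}{4}\right)\right) j = \left(-4 + \left(\frac{3}{4} + \frac{j}{4}\right)\right) j = \left(- \frac{13}{4} + \frac{j}{4}\right) j = j \left(- \frac{13}{4} + \frac{j}{4}\right)$)
$q{\left(a \right)} = a \left(-5 + a\right)$
$H{\left(t \right)} = 6$ ($H{\left(t \right)} = 2 \cdot 3 = 6$)
$H^{2}{\left(q{\left(O{\left(Z \right)} \right)} \right)} = 6^{2} = 36$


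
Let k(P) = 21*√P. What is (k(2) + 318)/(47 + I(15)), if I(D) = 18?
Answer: 318/65 + 21*√2/65 ≈ 5.3492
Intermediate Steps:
(k(2) + 318)/(47 + I(15)) = (21*√2 + 318)/(47 + 18) = (318 + 21*√2)/65 = (318 + 21*√2)*(1/65) = 318/65 + 21*√2/65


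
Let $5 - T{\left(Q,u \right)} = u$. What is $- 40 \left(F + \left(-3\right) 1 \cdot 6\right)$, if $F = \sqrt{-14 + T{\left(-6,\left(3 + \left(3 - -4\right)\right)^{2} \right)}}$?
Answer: $720 - 40 i \sqrt{109} \approx 720.0 - 417.61 i$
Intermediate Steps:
$T{\left(Q,u \right)} = 5 - u$
$F = i \sqrt{109}$ ($F = \sqrt{-14 + \left(5 - \left(3 + \left(3 - -4\right)\right)^{2}\right)} = \sqrt{-14 + \left(5 - \left(3 + \left(3 + 4\right)\right)^{2}\right)} = \sqrt{-14 + \left(5 - \left(3 + 7\right)^{2}\right)} = \sqrt{-14 + \left(5 - 10^{2}\right)} = \sqrt{-14 + \left(5 - 100\right)} = \sqrt{-14 - 95} = \sqrt{-109} = i \sqrt{109} \approx 10.44 i$)
$- 40 \left(F + \left(-3\right) 1 \cdot 6\right) = - 40 \left(i \sqrt{109} + \left(-3\right) 1 \cdot 6\right) = - 40 \left(i \sqrt{109} - 18\right) = - 40 \left(-18 + i \sqrt{109}\right) = - (-720 + 40 i \sqrt{109}) = 720 - 40 i \sqrt{109}$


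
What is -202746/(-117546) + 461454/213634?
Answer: 8129625904/2092651847 ≈ 3.8848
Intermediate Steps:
-202746/(-117546) + 461454/213634 = -202746*(-1/117546) + 461454*(1/213634) = 33791/19591 + 230727/106817 = 8129625904/2092651847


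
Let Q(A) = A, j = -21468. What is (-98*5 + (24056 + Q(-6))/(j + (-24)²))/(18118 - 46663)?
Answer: 93283/5421474 ≈ 0.017206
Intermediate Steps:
(-98*5 + (24056 + Q(-6))/(j + (-24)²))/(18118 - 46663) = (-98*5 + (24056 - 6)/(-21468 + (-24)²))/(18118 - 46663) = (-490 + 24050/(-21468 + 576))/(-28545) = (-490 + 24050/(-20892))*(-1/28545) = (-490 + 24050*(-1/20892))*(-1/28545) = (-490 - 12025/10446)*(-1/28545) = -5130565/10446*(-1/28545) = 93283/5421474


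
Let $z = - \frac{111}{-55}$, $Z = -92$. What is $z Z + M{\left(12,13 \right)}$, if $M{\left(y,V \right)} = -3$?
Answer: $- \frac{10377}{55} \approx -188.67$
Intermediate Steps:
$z = \frac{111}{55}$ ($z = \left(-111\right) \left(- \frac{1}{55}\right) = \frac{111}{55} \approx 2.0182$)
$z Z + M{\left(12,13 \right)} = \frac{111}{55} \left(-92\right) - 3 = - \frac{10212}{55} - 3 = - \frac{10377}{55}$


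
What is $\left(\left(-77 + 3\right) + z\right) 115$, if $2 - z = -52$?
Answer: $-2300$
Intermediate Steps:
$z = 54$ ($z = 2 - -52 = 2 + 52 = 54$)
$\left(\left(-77 + 3\right) + z\right) 115 = \left(\left(-77 + 3\right) + 54\right) 115 = \left(-74 + 54\right) 115 = \left(-20\right) 115 = -2300$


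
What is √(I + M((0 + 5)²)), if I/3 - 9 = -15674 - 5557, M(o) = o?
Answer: I*√63641 ≈ 252.27*I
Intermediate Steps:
I = -63666 (I = 27 + 3*(-15674 - 5557) = 27 + 3*(-21231) = 27 - 63693 = -63666)
√(I + M((0 + 5)²)) = √(-63666 + (0 + 5)²) = √(-63666 + 5²) = √(-63666 + 25) = √(-63641) = I*√63641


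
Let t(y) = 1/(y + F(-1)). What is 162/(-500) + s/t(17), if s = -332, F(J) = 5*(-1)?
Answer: -996081/250 ≈ -3984.3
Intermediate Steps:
F(J) = -5
t(y) = 1/(-5 + y) (t(y) = 1/(y - 5) = 1/(-5 + y))
162/(-500) + s/t(17) = 162/(-500) - 332/(1/(-5 + 17)) = 162*(-1/500) - 332/(1/12) = -81/250 - 332/1/12 = -81/250 - 332*12 = -81/250 - 3984 = -996081/250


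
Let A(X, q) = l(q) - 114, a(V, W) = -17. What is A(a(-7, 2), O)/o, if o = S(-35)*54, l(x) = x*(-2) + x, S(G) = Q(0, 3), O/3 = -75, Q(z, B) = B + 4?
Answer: 37/126 ≈ 0.29365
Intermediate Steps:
Q(z, B) = 4 + B
O = -225 (O = 3*(-75) = -225)
S(G) = 7 (S(G) = 4 + 3 = 7)
l(x) = -x (l(x) = -2*x + x = -x)
o = 378 (o = 7*54 = 378)
A(X, q) = -114 - q (A(X, q) = -q - 114 = -114 - q)
A(a(-7, 2), O)/o = (-114 - 1*(-225))/378 = (-114 + 225)*(1/378) = 111*(1/378) = 37/126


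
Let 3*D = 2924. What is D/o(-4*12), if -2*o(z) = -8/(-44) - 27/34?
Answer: 2187152/687 ≈ 3183.6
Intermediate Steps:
D = 2924/3 (D = (⅓)*2924 = 2924/3 ≈ 974.67)
o(z) = 229/748 (o(z) = -(-8/(-44) - 27/34)/2 = -(-8*(-1/44) - 27*1/34)/2 = -(2/11 - 27/34)/2 = -½*(-229/374) = 229/748)
D/o(-4*12) = 2924/(3*(229/748)) = (2924/3)*(748/229) = 2187152/687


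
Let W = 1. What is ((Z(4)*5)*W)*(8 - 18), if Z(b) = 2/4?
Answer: -25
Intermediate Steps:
Z(b) = 1/2 (Z(b) = 2*(1/4) = 1/2)
((Z(4)*5)*W)*(8 - 18) = (((1/2)*5)*1)*(8 - 18) = ((5/2)*1)*(-10) = (5/2)*(-10) = -25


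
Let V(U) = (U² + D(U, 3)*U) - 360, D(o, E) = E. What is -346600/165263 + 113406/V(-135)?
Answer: 2115029963/480915330 ≈ 4.3979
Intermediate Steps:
V(U) = -360 + U² + 3*U (V(U) = (U² + 3*U) - 360 = -360 + U² + 3*U)
-346600/165263 + 113406/V(-135) = -346600/165263 + 113406/(-360 + (-135)² + 3*(-135)) = -346600*1/165263 + 113406/(-360 + 18225 - 405) = -346600/165263 + 113406/17460 = -346600/165263 + 113406*(1/17460) = -346600/165263 + 18901/2910 = 2115029963/480915330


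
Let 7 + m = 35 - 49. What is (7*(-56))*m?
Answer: 8232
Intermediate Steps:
m = -21 (m = -7 + (35 - 49) = -7 - 14 = -21)
(7*(-56))*m = (7*(-56))*(-21) = -392*(-21) = 8232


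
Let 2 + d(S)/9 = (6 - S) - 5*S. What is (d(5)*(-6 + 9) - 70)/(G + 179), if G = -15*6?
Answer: -772/89 ≈ -8.6742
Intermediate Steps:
d(S) = 36 - 54*S (d(S) = -18 + 9*((6 - S) - 5*S) = -18 + 9*(6 - 6*S) = -18 + (54 - 54*S) = 36 - 54*S)
G = -90
(d(5)*(-6 + 9) - 70)/(G + 179) = ((36 - 54*5)*(-6 + 9) - 70)/(-90 + 179) = ((36 - 270)*3 - 70)/89 = (-234*3 - 70)*(1/89) = (-702 - 70)*(1/89) = -772*1/89 = -772/89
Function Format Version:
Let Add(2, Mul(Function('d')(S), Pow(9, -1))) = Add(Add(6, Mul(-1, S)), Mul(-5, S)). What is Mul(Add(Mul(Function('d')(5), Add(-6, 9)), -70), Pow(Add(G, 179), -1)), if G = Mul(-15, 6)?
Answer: Rational(-772, 89) ≈ -8.6742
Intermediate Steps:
Function('d')(S) = Add(36, Mul(-54, S)) (Function('d')(S) = Add(-18, Mul(9, Add(Add(6, Mul(-1, S)), Mul(-5, S)))) = Add(-18, Mul(9, Add(6, Mul(-6, S)))) = Add(-18, Add(54, Mul(-54, S))) = Add(36, Mul(-54, S)))
G = -90
Mul(Add(Mul(Function('d')(5), Add(-6, 9)), -70), Pow(Add(G, 179), -1)) = Mul(Add(Mul(Add(36, Mul(-54, 5)), Add(-6, 9)), -70), Pow(Add(-90, 179), -1)) = Mul(Add(Mul(Add(36, -270), 3), -70), Pow(89, -1)) = Mul(Add(Mul(-234, 3), -70), Rational(1, 89)) = Mul(Add(-702, -70), Rational(1, 89)) = Mul(-772, Rational(1, 89)) = Rational(-772, 89)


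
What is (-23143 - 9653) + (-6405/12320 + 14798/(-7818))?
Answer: -45129566323/1375968 ≈ -32798.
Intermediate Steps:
(-23143 - 9653) + (-6405/12320 + 14798/(-7818)) = -32796 + (-6405*1/12320 + 14798*(-1/7818)) = -32796 + (-183/352 - 7399/3909) = -32796 - 3319795/1375968 = -45129566323/1375968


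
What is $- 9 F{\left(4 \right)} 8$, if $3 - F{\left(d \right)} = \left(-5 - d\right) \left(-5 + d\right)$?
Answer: $432$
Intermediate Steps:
$F{\left(d \right)} = 3 - \left(-5 + d\right) \left(-5 - d\right)$ ($F{\left(d \right)} = 3 - \left(-5 - d\right) \left(-5 + d\right) = 3 - \left(-5 + d\right) \left(-5 - d\right)$)
$- 9 F{\left(4 \right)} 8 = - 9 \left(-22 + 4^{2}\right) 8 = - 9 \left(-22 + 16\right) 8 = \left(-9\right) \left(-6\right) 8 = 54 \cdot 8 = 432$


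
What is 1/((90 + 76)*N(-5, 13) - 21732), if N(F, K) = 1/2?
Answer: -1/21649 ≈ -4.6192e-5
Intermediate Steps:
N(F, K) = 1/2
1/((90 + 76)*N(-5, 13) - 21732) = 1/((90 + 76)*(1/2) - 21732) = 1/(166*(1/2) - 21732) = 1/(83 - 21732) = 1/(-21649) = -1/21649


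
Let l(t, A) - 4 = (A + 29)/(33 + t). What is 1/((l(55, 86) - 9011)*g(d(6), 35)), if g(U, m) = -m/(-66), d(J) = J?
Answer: -1936/9245845 ≈ -0.00020939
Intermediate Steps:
l(t, A) = 4 + (29 + A)/(33 + t) (l(t, A) = 4 + (A + 29)/(33 + t) = 4 + (29 + A)/(33 + t))
g(U, m) = m/66 (g(U, m) = -m*(-1)/66 = -(-1)*m/66 = m/66)
1/((l(55, 86) - 9011)*g(d(6), 35)) = 1/(((161 + 86 + 4*55)/(33 + 55) - 9011)*(((1/66)*35))) = 1/(((161 + 86 + 220)/88 - 9011)*(35/66)) = (66/35)/((1/88)*467 - 9011) = (66/35)/(467/88 - 9011) = (66/35)/(-792501/88) = -88/792501*66/35 = -1936/9245845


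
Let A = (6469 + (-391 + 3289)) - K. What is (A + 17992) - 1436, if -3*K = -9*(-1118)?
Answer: 29277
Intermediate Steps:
K = -3354 (K = -(-3)*(-1118) = -1/3*10062 = -3354)
A = 12721 (A = (6469 + (-391 + 3289)) - 1*(-3354) = (6469 + 2898) + 3354 = 9367 + 3354 = 12721)
(A + 17992) - 1436 = (12721 + 17992) - 1436 = 30713 - 1436 = 29277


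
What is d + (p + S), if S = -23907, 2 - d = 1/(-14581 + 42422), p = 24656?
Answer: 20908590/27841 ≈ 751.00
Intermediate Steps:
d = 55681/27841 (d = 2 - 1/(-14581 + 42422) = 2 - 1/27841 = 55681/27841 ≈ 2.0000)
d + (p + S) = 55681/27841 + (24656 - 23907) = 55681/27841 + 749 = 20908590/27841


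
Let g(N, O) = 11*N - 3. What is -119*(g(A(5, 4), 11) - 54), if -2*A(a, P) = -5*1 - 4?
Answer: 1785/2 ≈ 892.50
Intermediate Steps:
A(a, P) = 9/2 (A(a, P) = -(-5*1 - 4)/2 = -(-5 - 4)/2 = -1/2*(-9) = 9/2)
g(N, O) = -3 + 11*N
-119*(g(A(5, 4), 11) - 54) = -119*((-3 + 11*(9/2)) - 54) = -119*((-3 + 99/2) - 54) = -119*(93/2 - 54) = -119*(-15/2) = 1785/2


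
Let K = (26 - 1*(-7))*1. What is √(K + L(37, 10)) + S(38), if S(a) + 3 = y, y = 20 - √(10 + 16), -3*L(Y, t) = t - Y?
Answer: 17 + √42 - √26 ≈ 18.382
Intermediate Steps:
L(Y, t) = -t/3 + Y/3 (L(Y, t) = -(t - Y)/3 = -t/3 + Y/3)
y = 20 - √26 ≈ 14.901
K = 33 (K = (26 + 7)*1 = 33*1 = 33)
S(a) = 17 - √26 (S(a) = -3 + (20 - √26) = 17 - √26)
√(K + L(37, 10)) + S(38) = √(33 + (-⅓*10 + (⅓)*37)) + (17 - √26) = √(33 + (-10/3 + 37/3)) + (17 - √26) = √(33 + 9) + (17 - √26) = √42 + (17 - √26) = 17 + √42 - √26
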